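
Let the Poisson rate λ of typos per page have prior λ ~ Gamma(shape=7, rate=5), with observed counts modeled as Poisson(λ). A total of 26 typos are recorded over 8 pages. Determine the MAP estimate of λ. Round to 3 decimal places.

Σxᵢ = 26, n = 8.
Posterior ∝ λ^6e^(−5λ) · λ^26e^(−8λ) = λ^32e^(−13λ), i.e. Gamma(shape=33, rate=13).
The mode of a Gamma(a, b) with a ≥ 1 (shape–rate) is (a−1)/b = 32/13 ≈ 2.462.

λ̂_MAP = 2.462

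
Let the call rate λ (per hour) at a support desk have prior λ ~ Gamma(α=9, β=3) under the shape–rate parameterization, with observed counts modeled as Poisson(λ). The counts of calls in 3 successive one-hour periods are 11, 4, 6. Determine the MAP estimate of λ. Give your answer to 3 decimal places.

Σxᵢ = 11+4+6 = 21, with n = 3.
Posterior ∝ λ^8e^(−3λ) · λ^21e^(−3λ) = λ^29e^(−6λ), i.e. Gamma(shape=30, rate=6).
The mode of a Gamma(a, b) with a ≥ 1 (shape–rate) is (a−1)/b = 29/6 ≈ 4.833.

λ̂_MAP = 4.833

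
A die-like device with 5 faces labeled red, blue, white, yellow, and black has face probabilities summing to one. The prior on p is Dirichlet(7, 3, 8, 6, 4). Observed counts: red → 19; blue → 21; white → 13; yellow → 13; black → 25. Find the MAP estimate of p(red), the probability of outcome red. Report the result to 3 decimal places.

The posterior is Dirichlet(αᵢ + nᵢ) = Dirichlet(26, 24, 21, 19, 29).
For a Dirichlet(a₁,…,a_K) with all aᵢ > 1, the mode has j-th component (aⱼ − 1)/(Σaᵢ − K).
Here Σaᵢ = 119 and K = 5, so p(red) = (26 − 1)/(119 − 5) = 25/114 ≈ 0.219.

MAP estimate of p(red) = 0.219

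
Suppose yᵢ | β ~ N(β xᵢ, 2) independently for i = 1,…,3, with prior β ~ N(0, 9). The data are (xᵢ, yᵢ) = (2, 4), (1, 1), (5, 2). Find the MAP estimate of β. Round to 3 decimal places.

log p(β | y) = −Σ(yᵢ − βxᵢ)²/(2·2) − β²/(2·9) + const.
Setting the derivative to zero: Σxᵢ(yᵢ − βxᵢ)/2 − β/9 = 0, so β = Σxᵢyᵢ / (Σxᵢ² + σ²/τ²).
Σxᵢyᵢ = 2·4 + 1·1 + 5·2 = 19; Σxᵢ² = 30; σ²/τ² = 2/9.
β̂_MAP = 19 / (30 + 2/9) = 19/(272/9) = 171/272 ≈ 0.629.

β̂_MAP = 0.629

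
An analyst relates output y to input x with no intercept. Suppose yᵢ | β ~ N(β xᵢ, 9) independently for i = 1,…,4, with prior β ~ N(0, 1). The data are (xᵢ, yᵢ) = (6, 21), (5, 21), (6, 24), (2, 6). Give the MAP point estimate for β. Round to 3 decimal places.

log p(β | y) = −Σ(yᵢ − βxᵢ)²/(2·9) − β²/(2·1) + const.
Setting the derivative to zero: Σxᵢ(yᵢ − βxᵢ)/9 − β/1 = 0, so β = Σxᵢyᵢ / (Σxᵢ² + σ²/τ²).
Σxᵢyᵢ = 6·21 + 5·21 + 6·24 + 2·6 = 387; Σxᵢ² = 101; σ²/τ² = 9.
β̂_MAP = 387 / (101 + 9) = 387/110 ≈ 3.518.

β̂_MAP = 3.518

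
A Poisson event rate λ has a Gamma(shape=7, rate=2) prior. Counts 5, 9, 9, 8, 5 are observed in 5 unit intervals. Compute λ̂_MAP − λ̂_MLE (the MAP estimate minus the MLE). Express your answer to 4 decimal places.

MAP − MLE = -1.2000

Σxᵢ = 36. Posterior is Gamma(43, 7); MAP = (43−1)/7 = 42/7 ≈ 6.00000.
MLE = x̄ = 36/5 ≈ 7.20000.
Difference = 42/7 − 36/5 = -6/5 ≈ -1.2000.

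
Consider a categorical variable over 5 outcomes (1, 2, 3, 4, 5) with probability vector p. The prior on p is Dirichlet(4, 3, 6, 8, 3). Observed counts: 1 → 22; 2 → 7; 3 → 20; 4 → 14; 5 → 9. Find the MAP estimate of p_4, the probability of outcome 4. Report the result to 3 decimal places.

MAP estimate: 0.231

The posterior is Dirichlet(αᵢ + nᵢ) = Dirichlet(26, 10, 26, 22, 12).
For a Dirichlet(a₁,…,a_K) with all aᵢ > 1, the mode has j-th component (aⱼ − 1)/(Σaᵢ − K).
Here Σaᵢ = 96 and K = 5, so p_4 = (22 − 1)/(96 − 5) = 21/91 ≈ 0.231.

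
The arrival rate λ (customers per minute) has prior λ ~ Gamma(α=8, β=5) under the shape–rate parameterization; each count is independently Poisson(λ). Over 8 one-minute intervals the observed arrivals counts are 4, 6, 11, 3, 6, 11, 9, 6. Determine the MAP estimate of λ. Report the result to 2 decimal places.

Σxᵢ = 4+6+11+3+6+11+9+6 = 56, with n = 8.
Posterior ∝ λ^7e^(−5λ) · λ^56e^(−8λ) = λ^63e^(−13λ), i.e. Gamma(shape=64, rate=13).
The mode of a Gamma(a, b) with a ≥ 1 (shape–rate) is (a−1)/b = 63/13 ≈ 4.85.

λ̂_MAP = 4.85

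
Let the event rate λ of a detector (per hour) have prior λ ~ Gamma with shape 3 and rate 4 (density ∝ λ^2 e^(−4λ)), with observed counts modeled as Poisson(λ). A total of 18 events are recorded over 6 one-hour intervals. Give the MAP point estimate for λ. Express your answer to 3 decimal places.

λ̂_MAP = 2.000

Σxᵢ = 18, n = 6.
Posterior ∝ λ^2e^(−4λ) · λ^18e^(−6λ) = λ^20e^(−10λ), i.e. Gamma(shape=21, rate=10).
The mode of a Gamma(a, b) with a ≥ 1 (shape–rate) is (a−1)/b = 20/10 ≈ 2.000.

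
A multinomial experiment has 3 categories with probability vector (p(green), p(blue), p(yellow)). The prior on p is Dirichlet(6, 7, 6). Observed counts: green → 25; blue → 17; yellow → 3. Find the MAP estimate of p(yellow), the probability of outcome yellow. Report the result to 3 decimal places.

MAP estimate of p(yellow) = 0.131

The posterior is Dirichlet(αᵢ + nᵢ) = Dirichlet(31, 24, 9).
For a Dirichlet(a₁,…,a_K) with all aᵢ > 1, the mode has j-th component (aⱼ − 1)/(Σaᵢ − K).
Here Σaᵢ = 64 and K = 3, so p(yellow) = (9 − 1)/(64 − 3) = 8/61 ≈ 0.131.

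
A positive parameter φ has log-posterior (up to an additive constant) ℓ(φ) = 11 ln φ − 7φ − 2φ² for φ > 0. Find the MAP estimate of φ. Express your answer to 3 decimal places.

ℓ'(φ) = 11/φ − 7 − 4φ. Setting this to zero and multiplying by φ: 4φ² + 7φ − 11 = 0.
φ = (−7 + √(7² + 4·4·11)) / (2·4) = (−7 + √225) / 8 = (−7 + 15)/8 = 1.
ℓ''(φ) = −11/φ² − 4 < 0, confirming a maximum.

φ̂_MAP = 1.000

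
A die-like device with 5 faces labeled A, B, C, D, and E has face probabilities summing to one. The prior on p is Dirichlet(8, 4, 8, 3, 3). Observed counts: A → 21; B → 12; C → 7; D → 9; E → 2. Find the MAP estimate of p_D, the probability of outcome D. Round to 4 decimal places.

The posterior is Dirichlet(αᵢ + nᵢ) = Dirichlet(29, 16, 15, 12, 5).
For a Dirichlet(a₁,…,a_K) with all aᵢ > 1, the mode has j-th component (aⱼ − 1)/(Σaᵢ − K).
Here Σaᵢ = 77 and K = 5, so p_D = (12 − 1)/(77 − 5) = 11/72 ≈ 0.1528.

MAP estimate of p_D = 0.1528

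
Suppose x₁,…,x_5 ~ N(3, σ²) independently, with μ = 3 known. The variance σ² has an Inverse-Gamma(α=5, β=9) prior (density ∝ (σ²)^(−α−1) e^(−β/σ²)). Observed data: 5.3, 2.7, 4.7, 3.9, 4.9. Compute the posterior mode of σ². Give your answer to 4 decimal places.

Sum of squared deviations about the known mean: SS = (5.3−3)² + (2.7−3)² + (4.7−3)² + (3.9−3)² + (4.9−3)² = 12.69.
The Normal likelihood contributes (σ²)^(−n/2) exp(−SS/(2σ²)), so the posterior is Inverse-Gamma(α + n/2, β + SS/2) = Inverse-Gamma(7.5, 15.345).
The mode of Inverse-Gamma(a, b) is b/(a+1) = 15.345/8.5 ≈ 1.8053.

σ̂²_MAP = 1.8053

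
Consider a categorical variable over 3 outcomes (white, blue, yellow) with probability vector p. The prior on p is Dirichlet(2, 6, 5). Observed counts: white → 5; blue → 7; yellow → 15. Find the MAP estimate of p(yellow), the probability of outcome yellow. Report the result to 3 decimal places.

MAP estimate of p(yellow) = 0.514

The posterior is Dirichlet(αᵢ + nᵢ) = Dirichlet(7, 13, 20).
For a Dirichlet(a₁,…,a_K) with all aᵢ > 1, the mode has j-th component (aⱼ − 1)/(Σaᵢ − K).
Here Σaᵢ = 40 and K = 3, so p(yellow) = (20 − 1)/(40 − 3) = 19/37 ≈ 0.514.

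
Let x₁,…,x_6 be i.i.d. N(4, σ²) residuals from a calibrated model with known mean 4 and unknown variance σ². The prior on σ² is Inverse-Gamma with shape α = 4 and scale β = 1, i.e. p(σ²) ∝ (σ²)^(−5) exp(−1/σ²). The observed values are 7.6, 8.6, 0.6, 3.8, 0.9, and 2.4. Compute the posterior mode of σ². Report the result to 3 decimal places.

Sum of squared deviations about the known mean: SS = (7.6−4)² + (8.6−4)² + (0.6−4)² + (3.8−4)² + (0.9−4)² + (2.4−4)² = 57.89.
The Normal likelihood contributes (σ²)^(−n/2) exp(−SS/(2σ²)), so the posterior is Inverse-Gamma(α + n/2, β + SS/2) = Inverse-Gamma(7, 29.945).
The mode of Inverse-Gamma(a, b) is b/(a+1) = 29.945/8 ≈ 3.743.

σ̂²_MAP = 3.743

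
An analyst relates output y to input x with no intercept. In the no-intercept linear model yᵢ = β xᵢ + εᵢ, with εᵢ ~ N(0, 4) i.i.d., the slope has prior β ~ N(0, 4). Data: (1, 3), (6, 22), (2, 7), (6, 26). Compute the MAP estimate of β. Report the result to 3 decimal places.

log p(β | y) = −Σ(yᵢ − βxᵢ)²/(2·4) − β²/(2·4) + const.
Setting the derivative to zero: Σxᵢ(yᵢ − βxᵢ)/4 − β/4 = 0, so β = Σxᵢyᵢ / (Σxᵢ² + σ²/τ²).
Σxᵢyᵢ = 1·3 + 6·22 + 2·7 + 6·26 = 305; Σxᵢ² = 77; σ²/τ² = 1.
β̂_MAP = 305 / (77 + 1) = 305/78 ≈ 3.910.

β̂_MAP = 3.910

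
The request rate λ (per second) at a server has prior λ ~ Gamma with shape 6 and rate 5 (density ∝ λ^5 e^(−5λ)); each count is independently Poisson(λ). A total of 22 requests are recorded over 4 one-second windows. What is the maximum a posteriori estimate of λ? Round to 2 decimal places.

λ̂_MAP = 3.00

Σxᵢ = 22, n = 4.
Posterior ∝ λ^5e^(−5λ) · λ^22e^(−4λ) = λ^27e^(−9λ), i.e. Gamma(shape=28, rate=9).
The mode of a Gamma(a, b) with a ≥ 1 (shape–rate) is (a−1)/b = 27/9 ≈ 3.00.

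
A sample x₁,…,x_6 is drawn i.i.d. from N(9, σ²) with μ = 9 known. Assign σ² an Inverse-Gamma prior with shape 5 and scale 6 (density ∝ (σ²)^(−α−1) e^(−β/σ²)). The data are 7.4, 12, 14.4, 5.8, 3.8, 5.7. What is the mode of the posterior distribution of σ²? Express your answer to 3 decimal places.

Sum of squared deviations about the known mean: SS = (7.4−9)² + (12−9)² + (14.4−9)² + (5.8−9)² + (3.8−9)² + (5.7−9)² = 88.89.
The Normal likelihood contributes (σ²)^(−n/2) exp(−SS/(2σ²)), so the posterior is Inverse-Gamma(α + n/2, β + SS/2) = Inverse-Gamma(8, 50.445).
The mode of Inverse-Gamma(a, b) is b/(a+1) = 50.445/9 ≈ 5.605.

σ̂²_MAP = 5.605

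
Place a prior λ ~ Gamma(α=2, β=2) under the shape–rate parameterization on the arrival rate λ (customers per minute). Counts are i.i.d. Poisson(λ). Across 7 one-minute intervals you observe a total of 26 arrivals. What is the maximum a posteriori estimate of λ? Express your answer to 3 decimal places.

Σxᵢ = 26, n = 7.
Posterior ∝ λe^(−2λ) · λ^26e^(−7λ) = λ^27e^(−9λ), i.e. Gamma(shape=28, rate=9).
The mode of a Gamma(a, b) with a ≥ 1 (shape–rate) is (a−1)/b = 27/9 ≈ 3.000.

λ̂_MAP = 3.000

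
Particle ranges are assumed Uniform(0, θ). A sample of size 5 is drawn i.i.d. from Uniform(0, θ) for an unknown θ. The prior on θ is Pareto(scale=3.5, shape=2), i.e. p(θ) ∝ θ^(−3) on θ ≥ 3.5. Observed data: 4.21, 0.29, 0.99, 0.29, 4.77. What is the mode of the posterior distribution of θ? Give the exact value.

The Uniform(0, θ) likelihood is θ^(−n) for θ ≥ max(xᵢ), zero otherwise. Here max(xᵢ) = 4.77.
Posterior ∝ θ^(−3) · θ^(−5) = θ^(−8) on θ ≥ max(3.5, 4.77) = 4.77.
This density is strictly decreasing in θ, so the posterior mode lies at the lower boundary of the support.

θ̂_MAP = 4.77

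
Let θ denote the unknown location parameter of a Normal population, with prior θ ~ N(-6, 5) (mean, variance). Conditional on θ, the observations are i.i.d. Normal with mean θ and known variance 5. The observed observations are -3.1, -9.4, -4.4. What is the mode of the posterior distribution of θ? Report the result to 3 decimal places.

θ̂_MAP = -5.725

n = 3; x̄ = ((-3.1) + (-9.4) + (-4.4))/3 = -16.9/3 = -169/30 ≈ -5.6333.
For a Normal prior and Normal likelihood with known variance, the posterior is Normal; its mode equals its mean, the precision-weighted average.
Prior precision 1/σ₀² = 1/5 = 0.2; data precision n/σ² = 3/5 = 0.6.
θ̂ = (0.2·(-6) + 0.6·(-169/30)) / (0.2 + 0.6) = (-4.58)/0.8 = -5.725.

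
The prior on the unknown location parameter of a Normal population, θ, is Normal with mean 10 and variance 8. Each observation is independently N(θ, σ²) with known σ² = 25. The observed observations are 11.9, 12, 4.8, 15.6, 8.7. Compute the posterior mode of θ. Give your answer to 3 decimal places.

θ̂_MAP = 10.369

n = 5; x̄ = (11.9 + 12 + 4.8 + 15.6 + 8.7)/5 = 53/5 = 10.6.
For a Normal prior and Normal likelihood with known variance, the posterior is Normal; its mode equals its mean, the precision-weighted average.
Prior precision 1/σ₀² = 1/8 = 0.125; data precision n/σ² = 5/25 = 0.2.
θ̂ = (0.125·10 + 0.2·10.6) / (0.125 + 0.2) = 3.37/0.325 = 674/65 ≈ 10.369.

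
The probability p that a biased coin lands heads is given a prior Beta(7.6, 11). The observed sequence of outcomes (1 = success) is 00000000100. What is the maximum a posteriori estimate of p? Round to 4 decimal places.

Prior: Beta(7.6, 11).
Data: 1 success in 11 trials (from the sequence). The binomial likelihood contributes p(1−p)^10, so the posterior is Beta(7.6+1, 11+10) = Beta(8.6, 21).
For Beta(a, b) with a, b > 1 the mode is (a−1)/(a+b−2) = 7.6/27.6 ≈ 0.2754.

p̂_MAP = 0.2754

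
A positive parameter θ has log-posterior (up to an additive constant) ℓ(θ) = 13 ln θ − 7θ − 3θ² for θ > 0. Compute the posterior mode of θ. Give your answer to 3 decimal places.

θ̂_MAP = 1.000

ℓ'(θ) = 13/θ − 7 − 6θ. Setting this to zero and multiplying by θ: 6θ² + 7θ − 13 = 0.
θ = (−7 + √(7² + 4·6·13)) / (2·6) = (−7 + √361) / 12 = (−7 + 19)/12 = 1.
ℓ''(θ) = −13/θ² − 6 < 0, confirming a maximum.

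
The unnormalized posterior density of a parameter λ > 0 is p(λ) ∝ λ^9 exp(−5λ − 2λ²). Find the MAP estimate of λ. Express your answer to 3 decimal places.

ℓ'(λ) = 9/λ − 5 − 4λ. Setting this to zero and multiplying by λ: 4λ² + 5λ − 9 = 0.
λ = (−5 + √(5² + 4·4·9)) / (2·4) = (−5 + √169) / 8 = (−5 + 13)/8 = 1.
ℓ''(λ) = −9/λ² − 4 < 0, confirming a maximum.

λ̂_MAP = 1.000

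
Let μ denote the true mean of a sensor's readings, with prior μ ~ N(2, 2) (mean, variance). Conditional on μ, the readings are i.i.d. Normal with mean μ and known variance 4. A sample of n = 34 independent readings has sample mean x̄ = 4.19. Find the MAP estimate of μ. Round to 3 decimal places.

μ̂_MAP = 4.068

n = 34, x̄ = 4.19.
For a Normal prior and Normal likelihood with known variance, the posterior is Normal; its mode equals its mean, the precision-weighted average.
Prior precision 1/σ₀² = 1/2 = 0.5; data precision n/σ² = 34/4 = 8.5.
μ̂ = (0.5·2 + 8.5·4.19) / (0.5 + 8.5) = 36.615/9 = 2441/600 ≈ 4.068.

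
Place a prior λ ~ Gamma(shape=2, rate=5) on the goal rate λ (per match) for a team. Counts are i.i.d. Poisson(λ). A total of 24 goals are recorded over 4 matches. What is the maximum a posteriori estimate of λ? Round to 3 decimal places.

λ̂_MAP = 2.778

Σxᵢ = 24, n = 4.
Posterior ∝ λe^(−5λ) · λ^24e^(−4λ) = λ^25e^(−9λ), i.e. Gamma(shape=26, rate=9).
The mode of a Gamma(a, b) with a ≥ 1 (shape–rate) is (a−1)/b = 25/9 ≈ 2.778.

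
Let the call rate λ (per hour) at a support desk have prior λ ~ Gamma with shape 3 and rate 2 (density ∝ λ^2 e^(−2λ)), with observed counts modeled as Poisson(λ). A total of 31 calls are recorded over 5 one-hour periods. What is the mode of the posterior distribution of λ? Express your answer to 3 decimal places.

Σxᵢ = 31, n = 5.
Posterior ∝ λ^2e^(−2λ) · λ^31e^(−5λ) = λ^33e^(−7λ), i.e. Gamma(shape=34, rate=7).
The mode of a Gamma(a, b) with a ≥ 1 (shape–rate) is (a−1)/b = 33/7 ≈ 4.714.

λ̂_MAP = 4.714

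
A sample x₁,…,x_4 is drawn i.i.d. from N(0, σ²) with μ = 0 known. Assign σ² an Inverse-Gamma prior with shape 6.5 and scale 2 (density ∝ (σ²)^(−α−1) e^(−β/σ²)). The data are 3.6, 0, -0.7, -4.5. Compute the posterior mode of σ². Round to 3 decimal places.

Sum of squared deviations about the known mean: SS = (3.6−0)² + (0−0)² + (-0.7−0)² + (-4.5−0)² = 33.7.
The Normal likelihood contributes (σ²)^(−n/2) exp(−SS/(2σ²)), so the posterior is Inverse-Gamma(α + n/2, β + SS/2) = Inverse-Gamma(8.5, 18.85).
The mode of Inverse-Gamma(a, b) is b/(a+1) = 18.85/9.5 ≈ 1.984.

σ̂²_MAP = 1.984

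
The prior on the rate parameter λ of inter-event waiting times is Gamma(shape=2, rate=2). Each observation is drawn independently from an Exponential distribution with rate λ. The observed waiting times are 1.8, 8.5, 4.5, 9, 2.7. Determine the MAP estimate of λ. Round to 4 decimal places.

λ̂_MAP = 0.2105

The Exponential(rate=λ) likelihood is ∝ λ^n e^(−λΣtᵢ). Here n = 5 and Σtᵢ = 1.8 + 8.5 + 4.5 + 9 + 2.7 = 26.5.
Posterior ∝ λe^(−2λ) · λ^5e^(−26.5λ) = λ^6e^(−28.5λ), i.e. Gamma(7, 28.5).
Mode = (a−1)/b = 6/28.5 ≈ 0.2105.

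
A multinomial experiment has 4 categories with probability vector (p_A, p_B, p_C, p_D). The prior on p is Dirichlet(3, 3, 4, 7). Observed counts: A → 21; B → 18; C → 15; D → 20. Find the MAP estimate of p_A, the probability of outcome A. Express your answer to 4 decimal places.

MAP estimate of p_A = 0.2644

The posterior is Dirichlet(αᵢ + nᵢ) = Dirichlet(24, 21, 19, 27).
For a Dirichlet(a₁,…,a_K) with all aᵢ > 1, the mode has j-th component (aⱼ − 1)/(Σaᵢ − K).
Here Σaᵢ = 91 and K = 4, so p_A = (24 − 1)/(91 − 4) = 23/87 ≈ 0.2644.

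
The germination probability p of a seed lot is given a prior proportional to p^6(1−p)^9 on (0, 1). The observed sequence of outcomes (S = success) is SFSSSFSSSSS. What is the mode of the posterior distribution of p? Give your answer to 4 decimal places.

p̂_MAP = 0.5769

The prior density ∝ p^6(1−p)^9 is the kernel of Beta(7, 10).
Data: 9 successes in 11 trials (from the sequence). The binomial likelihood contributes p^9(1−p)^2, so the posterior is Beta(7+9, 10+2) = Beta(16, 12).
For Beta(a, b) with a, b > 1 the mode is (a−1)/(a+b−2) = 15/26 ≈ 0.5769.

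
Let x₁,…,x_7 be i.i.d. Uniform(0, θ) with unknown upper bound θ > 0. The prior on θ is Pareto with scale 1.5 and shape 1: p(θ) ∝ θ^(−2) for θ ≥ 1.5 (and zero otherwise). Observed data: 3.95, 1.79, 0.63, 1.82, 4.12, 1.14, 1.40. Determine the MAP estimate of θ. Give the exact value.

θ̂_MAP = 4.12

The Uniform(0, θ) likelihood is θ^(−n) for θ ≥ max(xᵢ), zero otherwise. Here max(xᵢ) = 4.12.
Posterior ∝ θ^(−2) · θ^(−7) = θ^(−9) on θ ≥ max(1.5, 4.12) = 4.12.
This density is strictly decreasing in θ, so the posterior mode lies at the lower boundary of the support.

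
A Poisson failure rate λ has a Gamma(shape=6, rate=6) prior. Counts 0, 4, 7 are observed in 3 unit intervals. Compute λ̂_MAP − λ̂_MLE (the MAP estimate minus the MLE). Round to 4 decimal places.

MAP − MLE = -1.8889

Σxᵢ = 11. Posterior is Gamma(17, 9); MAP = (17−1)/9 = 16/9 ≈ 1.77778.
MLE = x̄ = 11/3 ≈ 3.66667.
Difference = 16/9 − 11/3 = -17/9 ≈ -1.8889.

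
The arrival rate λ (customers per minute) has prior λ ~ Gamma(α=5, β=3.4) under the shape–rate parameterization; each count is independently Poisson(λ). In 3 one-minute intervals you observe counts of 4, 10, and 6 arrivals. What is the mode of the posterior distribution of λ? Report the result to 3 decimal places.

Σxᵢ = 4+10+6 = 20, with n = 3.
Posterior ∝ λ^4e^(−3.4λ) · λ^20e^(−3λ) = λ^24e^(−6.4λ), i.e. Gamma(shape=25, rate=6.4).
The mode of a Gamma(a, b) with a ≥ 1 (shape–rate) is (a−1)/b = 24/6.4 ≈ 3.750.

λ̂_MAP = 3.750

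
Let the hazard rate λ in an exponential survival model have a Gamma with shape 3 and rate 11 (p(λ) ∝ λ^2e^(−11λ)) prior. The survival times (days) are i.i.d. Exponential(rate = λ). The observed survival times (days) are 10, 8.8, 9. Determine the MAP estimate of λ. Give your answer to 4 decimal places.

The Exponential(rate=λ) likelihood is ∝ λ^n e^(−λΣtᵢ). Here n = 3 and Σtᵢ = 10 + 8.8 + 9 = 27.8.
Posterior ∝ λ^2e^(−11λ) · λ^3e^(−27.8λ) = λ^5e^(−38.8λ), i.e. Gamma(6, 38.8).
Mode = (a−1)/b = 5/38.8 ≈ 0.1289.

λ̂_MAP = 0.1289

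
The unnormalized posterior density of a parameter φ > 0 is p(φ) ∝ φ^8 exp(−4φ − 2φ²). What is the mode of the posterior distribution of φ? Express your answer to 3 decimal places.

ℓ'(φ) = 8/φ − 4 − 4φ. Setting this to zero and multiplying by φ: 4φ² + 4φ − 8 = 0.
φ = (−4 + √(4² + 4·4·8)) / (2·4) = (−4 + √144) / 8 = (−4 + 12)/8 = 1.
ℓ''(φ) = −8/φ² − 4 < 0, confirming a maximum.

φ̂_MAP = 1.000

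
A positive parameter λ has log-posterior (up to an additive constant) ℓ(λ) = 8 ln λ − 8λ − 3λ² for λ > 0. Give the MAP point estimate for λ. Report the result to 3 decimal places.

λ̂_MAP = 0.667

ℓ'(λ) = 8/λ − 8 − 6λ. Setting this to zero and multiplying by λ: 6λ² + 8λ − 8 = 0.
λ = (−8 + √(8² + 4·6·8)) / (2·6) = (−8 + √256) / 12 = (−8 + 16)/12 = 2/3.
ℓ''(λ) = −8/λ² − 6 < 0, confirming a maximum.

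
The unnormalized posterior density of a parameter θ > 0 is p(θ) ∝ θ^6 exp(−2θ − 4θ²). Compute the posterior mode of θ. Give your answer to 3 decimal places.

ℓ'(θ) = 6/θ − 2 − 8θ. Setting this to zero and multiplying by θ: 8θ² + 2θ − 6 = 0.
θ = (−2 + √(2² + 4·8·6)) / (2·8) = (−2 + √196) / 16 = (−2 + 14)/16 = 3/4.
ℓ''(θ) = −6/θ² − 8 < 0, confirming a maximum.

θ̂_MAP = 0.750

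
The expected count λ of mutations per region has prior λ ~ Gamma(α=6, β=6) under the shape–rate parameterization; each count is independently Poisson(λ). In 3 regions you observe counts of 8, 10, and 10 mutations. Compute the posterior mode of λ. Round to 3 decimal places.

Σxᵢ = 8+10+10 = 28, with n = 3.
Posterior ∝ λ^5e^(−6λ) · λ^28e^(−3λ) = λ^33e^(−9λ), i.e. Gamma(shape=34, rate=9).
The mode of a Gamma(a, b) with a ≥ 1 (shape–rate) is (a−1)/b = 33/9 ≈ 3.667.

λ̂_MAP = 3.667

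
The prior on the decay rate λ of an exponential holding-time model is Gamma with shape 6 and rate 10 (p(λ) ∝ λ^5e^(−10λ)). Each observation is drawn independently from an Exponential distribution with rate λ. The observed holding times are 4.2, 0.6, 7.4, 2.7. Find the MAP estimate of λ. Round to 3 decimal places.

λ̂_MAP = 0.361

The Exponential(rate=λ) likelihood is ∝ λ^n e^(−λΣtᵢ). Here n = 4 and Σtᵢ = 4.2 + 0.6 + 7.4 + 2.7 = 14.9.
Posterior ∝ λ^5e^(−10λ) · λ^4e^(−14.9λ) = λ^9e^(−24.9λ), i.e. Gamma(10, 24.9).
Mode = (a−1)/b = 9/24.9 ≈ 0.361.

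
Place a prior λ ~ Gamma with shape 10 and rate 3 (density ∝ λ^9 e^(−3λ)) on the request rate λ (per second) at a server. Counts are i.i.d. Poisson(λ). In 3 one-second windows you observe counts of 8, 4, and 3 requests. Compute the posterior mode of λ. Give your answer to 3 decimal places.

Σxᵢ = 8+4+3 = 15, with n = 3.
Posterior ∝ λ^9e^(−3λ) · λ^15e^(−3λ) = λ^24e^(−6λ), i.e. Gamma(shape=25, rate=6).
The mode of a Gamma(a, b) with a ≥ 1 (shape–rate) is (a−1)/b = 24/6 ≈ 4.000.

λ̂_MAP = 4.000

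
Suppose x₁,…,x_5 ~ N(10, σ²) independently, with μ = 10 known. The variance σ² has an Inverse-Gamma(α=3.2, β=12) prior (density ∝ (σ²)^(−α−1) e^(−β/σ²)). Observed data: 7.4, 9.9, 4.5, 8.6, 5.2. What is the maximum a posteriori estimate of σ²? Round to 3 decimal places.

Sum of squared deviations about the known mean: SS = (7.4−10)² + (9.9−10)² + (4.5−10)² + (8.6−10)² + (5.2−10)² = 62.02.
The Normal likelihood contributes (σ²)^(−n/2) exp(−SS/(2σ²)), so the posterior is Inverse-Gamma(α + n/2, β + SS/2) = Inverse-Gamma(5.7, 43.01).
The mode of Inverse-Gamma(a, b) is b/(a+1) = 43.01/6.7 ≈ 6.419.

σ̂²_MAP = 6.419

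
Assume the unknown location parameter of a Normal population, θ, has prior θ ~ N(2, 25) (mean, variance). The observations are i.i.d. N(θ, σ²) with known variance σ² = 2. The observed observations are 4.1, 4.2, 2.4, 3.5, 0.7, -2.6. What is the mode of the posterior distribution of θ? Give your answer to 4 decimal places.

n = 6; x̄ = (4.1 + 4.2 + 2.4 + 3.5 + 0.7 + (-2.6))/6 = 12.3/6 = 2.05.
For a Normal prior and Normal likelihood with known variance, the posterior is Normal; its mode equals its mean, the precision-weighted average.
Prior precision 1/σ₀² = 1/25 = 0.04; data precision n/σ² = 6/2 = 3.
θ̂ = (0.04·2 + 3·2.05) / (0.04 + 3) = 6.23/3.04 = 623/304 ≈ 2.0493.

θ̂_MAP = 2.0493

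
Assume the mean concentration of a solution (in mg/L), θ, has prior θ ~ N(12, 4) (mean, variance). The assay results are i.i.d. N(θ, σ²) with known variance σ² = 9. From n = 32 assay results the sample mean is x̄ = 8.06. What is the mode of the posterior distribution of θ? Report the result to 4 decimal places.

n = 32, x̄ = 8.06.
For a Normal prior and Normal likelihood with known variance, the posterior is Normal; its mode equals its mean, the precision-weighted average.
Prior precision 1/σ₀² = 1/4 = 0.25; data precision n/σ² = 32/9.
θ̂ = (0.25·12 + (32/9)·8.06) / (0.25 + 32/9) = (7123/225)/(137/36) = 28492/3425 ≈ 8.3188.

θ̂_MAP = 8.3188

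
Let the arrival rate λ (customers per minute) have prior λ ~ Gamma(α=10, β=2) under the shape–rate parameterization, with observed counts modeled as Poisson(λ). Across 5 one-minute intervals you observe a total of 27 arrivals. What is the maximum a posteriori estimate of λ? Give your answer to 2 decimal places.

λ̂_MAP = 5.14

Σxᵢ = 27, n = 5.
Posterior ∝ λ^9e^(−2λ) · λ^27e^(−5λ) = λ^36e^(−7λ), i.e. Gamma(shape=37, rate=7).
The mode of a Gamma(a, b) with a ≥ 1 (shape–rate) is (a−1)/b = 36/7 ≈ 5.14.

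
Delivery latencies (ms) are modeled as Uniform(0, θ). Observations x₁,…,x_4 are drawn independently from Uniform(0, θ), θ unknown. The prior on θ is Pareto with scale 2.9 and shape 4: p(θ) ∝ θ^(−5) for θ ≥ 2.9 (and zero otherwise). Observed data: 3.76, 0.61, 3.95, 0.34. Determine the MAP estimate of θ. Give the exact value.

θ̂_MAP = 3.95

The Uniform(0, θ) likelihood is θ^(−n) for θ ≥ max(xᵢ), zero otherwise. Here max(xᵢ) = 3.95.
Posterior ∝ θ^(−5) · θ^(−4) = θ^(−9) on θ ≥ max(2.9, 3.95) = 3.95.
This density is strictly decreasing in θ, so the posterior mode lies at the lower boundary of the support.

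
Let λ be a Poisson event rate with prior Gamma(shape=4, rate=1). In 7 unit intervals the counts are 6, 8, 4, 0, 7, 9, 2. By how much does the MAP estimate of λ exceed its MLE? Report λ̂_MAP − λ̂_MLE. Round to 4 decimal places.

Σxᵢ = 36. Posterior is Gamma(40, 8); MAP = (40−1)/8 = 39/8 ≈ 4.87500.
MLE = x̄ = 36/7 ≈ 5.14286.
Difference = 39/8 − 36/7 = -15/56 ≈ -0.2679.

MAP − MLE = -0.2679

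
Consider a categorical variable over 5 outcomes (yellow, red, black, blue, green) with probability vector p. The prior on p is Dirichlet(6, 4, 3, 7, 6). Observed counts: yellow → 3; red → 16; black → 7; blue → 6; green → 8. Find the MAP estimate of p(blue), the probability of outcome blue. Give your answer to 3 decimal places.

The posterior is Dirichlet(αᵢ + nᵢ) = Dirichlet(9, 20, 10, 13, 14).
For a Dirichlet(a₁,…,a_K) with all aᵢ > 1, the mode has j-th component (aⱼ − 1)/(Σaᵢ − K).
Here Σaᵢ = 66 and K = 5, so p(blue) = (13 − 1)/(66 − 5) = 12/61 ≈ 0.197.

MAP estimate of p(blue) = 0.197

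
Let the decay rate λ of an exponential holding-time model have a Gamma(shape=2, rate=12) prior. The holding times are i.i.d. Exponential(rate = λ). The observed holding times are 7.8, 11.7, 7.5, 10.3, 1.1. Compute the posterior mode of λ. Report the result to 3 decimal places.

The Exponential(rate=λ) likelihood is ∝ λ^n e^(−λΣtᵢ). Here n = 5 and Σtᵢ = 7.8 + 11.7 + 7.5 + 10.3 + 1.1 = 38.4.
Posterior ∝ λe^(−12λ) · λ^5e^(−38.4λ) = λ^6e^(−50.4λ), i.e. Gamma(7, 50.4).
Mode = (a−1)/b = 6/50.4 ≈ 0.119.

λ̂_MAP = 0.119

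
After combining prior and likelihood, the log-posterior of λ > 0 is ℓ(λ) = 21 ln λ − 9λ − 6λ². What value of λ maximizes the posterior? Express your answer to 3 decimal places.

ℓ'(λ) = 21/λ − 9 − 12λ. Setting this to zero and multiplying by λ: 12λ² + 9λ − 21 = 0.
λ = (−9 + √(9² + 4·12·21)) / (2·12) = (−9 + √1089) / 24 = (−9 + 33)/24 = 1.
ℓ''(λ) = −21/λ² − 12 < 0, confirming a maximum.

λ̂_MAP = 1.000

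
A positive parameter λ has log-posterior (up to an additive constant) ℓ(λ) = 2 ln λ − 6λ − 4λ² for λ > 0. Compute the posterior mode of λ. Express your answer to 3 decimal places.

λ̂_MAP = 0.250

ℓ'(λ) = 2/λ − 6 − 8λ. Setting this to zero and multiplying by λ: 8λ² + 6λ − 2 = 0.
λ = (−6 + √(6² + 4·8·2)) / (2·8) = (−6 + √100) / 16 = (−6 + 10)/16 = 1/4.
ℓ''(λ) = −2/λ² − 8 < 0, confirming a maximum.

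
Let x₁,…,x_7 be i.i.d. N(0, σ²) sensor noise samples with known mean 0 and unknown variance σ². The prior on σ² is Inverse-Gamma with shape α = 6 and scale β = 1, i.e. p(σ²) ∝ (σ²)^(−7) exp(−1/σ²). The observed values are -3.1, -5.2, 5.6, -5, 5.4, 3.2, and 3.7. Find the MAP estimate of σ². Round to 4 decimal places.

Sum of squared deviations about the known mean: SS = (-3.1−0)² + (-5.2−0)² + (5.6−0)² + (-5−0)² + (5.4−0)² + (3.2−0)² + (3.7−0)² = 146.1.
The Normal likelihood contributes (σ²)^(−n/2) exp(−SS/(2σ²)), so the posterior is Inverse-Gamma(α + n/2, β + SS/2) = Inverse-Gamma(9.5, 74.05).
The mode of Inverse-Gamma(a, b) is b/(a+1) = 74.05/10.5 ≈ 7.0524.

σ̂²_MAP = 7.0524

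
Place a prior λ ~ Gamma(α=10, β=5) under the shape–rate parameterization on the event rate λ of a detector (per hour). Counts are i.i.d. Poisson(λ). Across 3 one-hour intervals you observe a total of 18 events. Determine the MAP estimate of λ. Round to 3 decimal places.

λ̂_MAP = 3.375

Σxᵢ = 18, n = 3.
Posterior ∝ λ^9e^(−5λ) · λ^18e^(−3λ) = λ^27e^(−8λ), i.e. Gamma(shape=28, rate=8).
The mode of a Gamma(a, b) with a ≥ 1 (shape–rate) is (a−1)/b = 27/8 ≈ 3.375.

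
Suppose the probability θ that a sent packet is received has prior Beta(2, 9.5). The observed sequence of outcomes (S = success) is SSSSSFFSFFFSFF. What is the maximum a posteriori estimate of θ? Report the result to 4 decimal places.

θ̂_MAP = 0.3404

Prior: Beta(2, 9.5).
Data: 7 successes in 14 trials (from the sequence). The binomial likelihood contributes θ^7(1−θ)^7, so the posterior is Beta(2+7, 9.5+7) = Beta(9, 16.5).
For Beta(a, b) with a, b > 1 the mode is (a−1)/(a+b−2) = 8/23.5 ≈ 0.3404.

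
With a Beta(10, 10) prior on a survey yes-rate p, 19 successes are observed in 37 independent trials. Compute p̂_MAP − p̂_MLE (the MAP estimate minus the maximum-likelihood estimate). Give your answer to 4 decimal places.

Posterior is Beta(29, 28); MAP = (29−1)/(57−2) = 28/55 ≈ 0.50909.
MLE ignores the prior: p̂_MLE = k/n = 19/37 ≈ 0.51351.
Difference = 28/55 − 19/37 = -9/2035 ≈ -0.0044.

MAP − MLE = -0.0044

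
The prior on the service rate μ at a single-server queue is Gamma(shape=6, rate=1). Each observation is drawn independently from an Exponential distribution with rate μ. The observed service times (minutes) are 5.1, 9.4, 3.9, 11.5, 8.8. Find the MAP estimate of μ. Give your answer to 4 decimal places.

The Exponential(rate=μ) likelihood is ∝ μ^n e^(−μΣtᵢ). Here n = 5 and Σtᵢ = 5.1 + 9.4 + 3.9 + 11.5 + 8.8 = 38.7.
Posterior ∝ μ^5e^(−1μ) · μ^5e^(−38.7μ) = μ^10e^(−39.7μ), i.e. Gamma(11, 39.7).
Mode = (a−1)/b = 10/39.7 ≈ 0.2519.

μ̂_MAP = 0.2519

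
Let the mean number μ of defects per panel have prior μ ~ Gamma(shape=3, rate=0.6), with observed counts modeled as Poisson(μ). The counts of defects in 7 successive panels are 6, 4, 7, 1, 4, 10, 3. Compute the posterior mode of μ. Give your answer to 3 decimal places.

Σxᵢ = 6+4+7+1+4+10+3 = 35, with n = 7.
Posterior ∝ μ^2e^(−0.6μ) · μ^35e^(−7μ) = μ^37e^(−7.6μ), i.e. Gamma(shape=38, rate=7.6).
The mode of a Gamma(a, b) with a ≥ 1 (shape–rate) is (a−1)/b = 37/7.6 ≈ 4.868.

μ̂_MAP = 4.868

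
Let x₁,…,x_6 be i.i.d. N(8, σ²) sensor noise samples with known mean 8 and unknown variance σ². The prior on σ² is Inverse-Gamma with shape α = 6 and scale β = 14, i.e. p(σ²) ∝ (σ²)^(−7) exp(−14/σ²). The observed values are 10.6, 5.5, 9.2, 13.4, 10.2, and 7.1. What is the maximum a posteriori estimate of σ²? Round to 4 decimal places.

Sum of squared deviations about the known mean: SS = (10.6−8)² + (5.5−8)² + (9.2−8)² + (13.4−8)² + (10.2−8)² + (7.1−8)² = 49.26.
The Normal likelihood contributes (σ²)^(−n/2) exp(−SS/(2σ²)), so the posterior is Inverse-Gamma(α + n/2, β + SS/2) = Inverse-Gamma(9, 38.63).
The mode of Inverse-Gamma(a, b) is b/(a+1) = 38.63/10 ≈ 3.8630.

σ̂²_MAP = 3.8630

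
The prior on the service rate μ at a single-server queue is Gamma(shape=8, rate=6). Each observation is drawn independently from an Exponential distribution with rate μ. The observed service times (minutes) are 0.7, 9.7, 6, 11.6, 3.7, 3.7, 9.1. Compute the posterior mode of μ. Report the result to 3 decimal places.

The Exponential(rate=μ) likelihood is ∝ μ^n e^(−μΣtᵢ). Here n = 7 and Σtᵢ = 0.7 + 9.7 + 6 + 11.6 + 3.7 + 3.7 + 9.1 = 44.5.
Posterior ∝ μ^7e^(−6μ) · μ^7e^(−44.5μ) = μ^14e^(−50.5μ), i.e. Gamma(15, 50.5).
Mode = (a−1)/b = 14/50.5 ≈ 0.277.

μ̂_MAP = 0.277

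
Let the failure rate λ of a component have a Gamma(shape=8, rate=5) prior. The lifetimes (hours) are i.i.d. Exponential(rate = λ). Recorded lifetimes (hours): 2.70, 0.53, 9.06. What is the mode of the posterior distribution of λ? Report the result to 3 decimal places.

λ̂_MAP = 0.578

The Exponential(rate=λ) likelihood is ∝ λ^n e^(−λΣtᵢ). Here n = 3 and Σtᵢ = 2.70 + 0.53 + 9.06 = 12.29.
Posterior ∝ λ^7e^(−5λ) · λ^3e^(−12.29λ) = λ^10e^(−17.29λ), i.e. Gamma(11, 17.29).
Mode = (a−1)/b = 10/17.29 ≈ 0.578.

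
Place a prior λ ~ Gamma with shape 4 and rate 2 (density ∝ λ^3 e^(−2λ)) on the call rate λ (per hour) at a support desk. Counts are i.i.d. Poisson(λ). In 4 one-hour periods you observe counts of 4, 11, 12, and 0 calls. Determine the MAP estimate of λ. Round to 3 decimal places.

Σxᵢ = 4+11+12+0 = 27, with n = 4.
Posterior ∝ λ^3e^(−2λ) · λ^27e^(−4λ) = λ^30e^(−6λ), i.e. Gamma(shape=31, rate=6).
The mode of a Gamma(a, b) with a ≥ 1 (shape–rate) is (a−1)/b = 30/6 ≈ 5.000.

λ̂_MAP = 5.000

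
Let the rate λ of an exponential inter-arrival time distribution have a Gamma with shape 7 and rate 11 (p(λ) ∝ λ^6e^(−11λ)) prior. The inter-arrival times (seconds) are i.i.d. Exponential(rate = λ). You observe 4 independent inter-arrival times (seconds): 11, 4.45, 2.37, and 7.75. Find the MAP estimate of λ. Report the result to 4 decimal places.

λ̂_MAP = 0.2734

The Exponential(rate=λ) likelihood is ∝ λ^n e^(−λΣtᵢ). Here n = 4 and Σtᵢ = 11 + 4.45 + 2.37 + 7.75 = 25.57.
Posterior ∝ λ^6e^(−11λ) · λ^4e^(−25.57λ) = λ^10e^(−36.57λ), i.e. Gamma(11, 36.57).
Mode = (a−1)/b = 10/36.57 ≈ 0.2734.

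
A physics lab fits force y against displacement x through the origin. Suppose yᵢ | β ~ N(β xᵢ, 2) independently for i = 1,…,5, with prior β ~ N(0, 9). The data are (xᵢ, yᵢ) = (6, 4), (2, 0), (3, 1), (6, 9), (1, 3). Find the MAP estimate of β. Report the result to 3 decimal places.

β̂_MAP = 0.974

log p(β | y) = −Σ(yᵢ − βxᵢ)²/(2·2) − β²/(2·9) + const.
Setting the derivative to zero: Σxᵢ(yᵢ − βxᵢ)/2 − β/9 = 0, so β = Σxᵢyᵢ / (Σxᵢ² + σ²/τ²).
Σxᵢyᵢ = 6·4 + 2·0 + 3·1 + 6·9 + 1·3 = 84; Σxᵢ² = 86; σ²/τ² = 2/9.
β̂_MAP = 84 / (86 + 2/9) = 84/(776/9) = 189/194 ≈ 0.974.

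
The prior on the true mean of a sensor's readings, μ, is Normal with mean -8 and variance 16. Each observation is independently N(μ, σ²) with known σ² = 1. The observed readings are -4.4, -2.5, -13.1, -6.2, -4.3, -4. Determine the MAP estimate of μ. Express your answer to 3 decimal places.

μ̂_MAP = -5.773

n = 6; x̄ = ((-4.4) + (-2.5) + (-13.1) + (-6.2) + (-4.3) + (-4))/6 = -34.5/6 = -5.75.
For a Normal prior and Normal likelihood with known variance, the posterior is Normal; its mode equals its mean, the precision-weighted average.
Prior precision 1/σ₀² = 1/16 = 0.0625; data precision n/σ² = 6/1 = 6.
μ̂ = (0.0625·(-8) + 6·(-5.75)) / (0.0625 + 6) = (-35)/6.0625 = -560/97 ≈ -5.773.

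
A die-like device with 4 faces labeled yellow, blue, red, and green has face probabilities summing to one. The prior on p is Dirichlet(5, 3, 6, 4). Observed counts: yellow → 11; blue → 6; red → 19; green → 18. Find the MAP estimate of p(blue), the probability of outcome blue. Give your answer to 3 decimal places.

The posterior is Dirichlet(αᵢ + nᵢ) = Dirichlet(16, 9, 25, 22).
For a Dirichlet(a₁,…,a_K) with all aᵢ > 1, the mode has j-th component (aⱼ − 1)/(Σaᵢ − K).
Here Σaᵢ = 72 and K = 4, so p(blue) = (9 − 1)/(72 − 4) = 8/68 ≈ 0.118.

MAP estimate of p(blue) = 0.118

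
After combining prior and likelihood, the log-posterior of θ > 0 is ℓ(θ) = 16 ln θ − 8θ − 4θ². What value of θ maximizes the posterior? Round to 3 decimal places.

ℓ'(θ) = 16/θ − 8 − 8θ. Setting this to zero and multiplying by θ: 8θ² + 8θ − 16 = 0.
θ = (−8 + √(8² + 4·8·16)) / (2·8) = (−8 + √576) / 16 = (−8 + 24)/16 = 1.
ℓ''(θ) = −16/θ² − 8 < 0, confirming a maximum.

θ̂_MAP = 1.000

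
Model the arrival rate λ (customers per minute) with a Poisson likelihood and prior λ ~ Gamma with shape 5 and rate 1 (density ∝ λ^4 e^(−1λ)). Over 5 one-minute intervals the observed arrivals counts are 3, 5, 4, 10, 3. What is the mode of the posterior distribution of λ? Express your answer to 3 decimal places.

λ̂_MAP = 4.833

Σxᵢ = 3+5+4+10+3 = 25, with n = 5.
Posterior ∝ λ^4e^(−1λ) · λ^25e^(−5λ) = λ^29e^(−6λ), i.e. Gamma(shape=30, rate=6).
The mode of a Gamma(a, b) with a ≥ 1 (shape–rate) is (a−1)/b = 29/6 ≈ 4.833.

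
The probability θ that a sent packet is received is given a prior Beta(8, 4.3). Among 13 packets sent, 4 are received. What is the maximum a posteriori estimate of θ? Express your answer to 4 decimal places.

Prior: Beta(8, 4.3).
Data: 4 successes in 13 trials. The binomial likelihood contributes θ^4(1−θ)^9, so the posterior is Beta(8+4, 4.3+9) = Beta(12, 13.3).
For Beta(a, b) with a, b > 1 the mode is (a−1)/(a+b−2) = 11/23.3 ≈ 0.4721.

θ̂_MAP = 0.4721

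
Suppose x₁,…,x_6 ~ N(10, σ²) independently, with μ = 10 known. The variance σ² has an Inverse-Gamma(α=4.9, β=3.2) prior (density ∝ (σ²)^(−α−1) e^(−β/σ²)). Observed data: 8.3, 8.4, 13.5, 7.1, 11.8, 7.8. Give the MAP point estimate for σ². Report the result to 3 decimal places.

Sum of squared deviations about the known mean: SS = (8.3−10)² + (8.4−10)² + (13.5−10)² + (7.1−10)² + (11.8−10)² + (7.8−10)² = 34.19.
The Normal likelihood contributes (σ²)^(−n/2) exp(−SS/(2σ²)), so the posterior is Inverse-Gamma(α + n/2, β + SS/2) = Inverse-Gamma(7.9, 20.295).
The mode of Inverse-Gamma(a, b) is b/(a+1) = 20.295/8.9 ≈ 2.280.

σ̂²_MAP = 2.280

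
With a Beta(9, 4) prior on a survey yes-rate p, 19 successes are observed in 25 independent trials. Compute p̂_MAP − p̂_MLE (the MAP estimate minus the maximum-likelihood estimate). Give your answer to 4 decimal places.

Posterior is Beta(28, 10); MAP = (28−1)/(38−2) = 27/36 ≈ 0.75000.
MLE ignores the prior: p̂_MLE = k/n = 19/25 ≈ 0.76000.
Difference = 27/36 − 19/25 = -1/100 ≈ -0.0100.

MAP − MLE = -0.0100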